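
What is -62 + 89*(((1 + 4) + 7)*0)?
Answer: -62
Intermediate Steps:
-62 + 89*(((1 + 4) + 7)*0) = -62 + 89*((5 + 7)*0) = -62 + 89*(12*0) = -62 + 89*0 = -62 + 0 = -62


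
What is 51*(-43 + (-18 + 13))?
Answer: -2448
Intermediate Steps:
51*(-43 + (-18 + 13)) = 51*(-43 - 5) = 51*(-48) = -2448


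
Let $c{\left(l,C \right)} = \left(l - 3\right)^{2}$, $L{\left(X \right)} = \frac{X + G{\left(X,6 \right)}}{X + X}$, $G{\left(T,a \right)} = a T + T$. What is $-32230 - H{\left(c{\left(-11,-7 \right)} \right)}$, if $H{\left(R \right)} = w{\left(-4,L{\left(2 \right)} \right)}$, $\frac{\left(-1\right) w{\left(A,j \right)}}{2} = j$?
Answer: $-32222$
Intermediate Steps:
$G{\left(T,a \right)} = T + T a$ ($G{\left(T,a \right)} = T a + T = T + T a$)
$L{\left(X \right)} = 4$ ($L{\left(X \right)} = \frac{X + X \left(1 + 6\right)}{X + X} = \frac{X + X 7}{2 X} = \left(X + 7 X\right) \frac{1}{2 X} = 8 X \frac{1}{2 X} = 4$)
$c{\left(l,C \right)} = \left(-3 + l\right)^{2}$
$w{\left(A,j \right)} = - 2 j$
$H{\left(R \right)} = -8$ ($H{\left(R \right)} = \left(-2\right) 4 = -8$)
$-32230 - H{\left(c{\left(-11,-7 \right)} \right)} = -32230 - -8 = -32230 + 8 = -32222$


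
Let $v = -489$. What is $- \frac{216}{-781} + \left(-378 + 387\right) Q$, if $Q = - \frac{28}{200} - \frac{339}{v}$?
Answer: $\frac{33454161}{6365150} \approx 5.2558$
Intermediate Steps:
$Q = \frac{4509}{8150}$ ($Q = - \frac{28}{200} - \frac{339}{-489} = \left(-28\right) \frac{1}{200} - - \frac{113}{163} = - \frac{7}{50} + \frac{113}{163} = \frac{4509}{8150} \approx 0.55325$)
$- \frac{216}{-781} + \left(-378 + 387\right) Q = - \frac{216}{-781} + \left(-378 + 387\right) \frac{4509}{8150} = \left(-216\right) \left(- \frac{1}{781}\right) + 9 \cdot \frac{4509}{8150} = \frac{216}{781} + \frac{40581}{8150} = \frac{33454161}{6365150}$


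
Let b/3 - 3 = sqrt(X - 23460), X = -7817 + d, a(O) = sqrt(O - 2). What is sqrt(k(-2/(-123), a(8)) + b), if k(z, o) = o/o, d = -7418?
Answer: sqrt(10 + 3*I*sqrt(38695)) ≈ 17.324 + 17.033*I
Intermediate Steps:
a(O) = sqrt(-2 + O)
k(z, o) = 1
X = -15235 (X = -7817 - 7418 = -15235)
b = 9 + 3*I*sqrt(38695) (b = 9 + 3*sqrt(-15235 - 23460) = 9 + 3*sqrt(-38695) = 9 + 3*(I*sqrt(38695)) = 9 + 3*I*sqrt(38695) ≈ 9.0 + 590.13*I)
sqrt(k(-2/(-123), a(8)) + b) = sqrt(1 + (9 + 3*I*sqrt(38695))) = sqrt(10 + 3*I*sqrt(38695))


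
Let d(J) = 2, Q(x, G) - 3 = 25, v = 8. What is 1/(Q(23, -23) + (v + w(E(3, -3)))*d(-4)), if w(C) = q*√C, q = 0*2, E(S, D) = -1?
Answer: 1/44 ≈ 0.022727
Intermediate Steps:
Q(x, G) = 28 (Q(x, G) = 3 + 25 = 28)
q = 0
w(C) = 0 (w(C) = 0*√C = 0)
1/(Q(23, -23) + (v + w(E(3, -3)))*d(-4)) = 1/(28 + (8 + 0)*2) = 1/(28 + 8*2) = 1/(28 + 16) = 1/44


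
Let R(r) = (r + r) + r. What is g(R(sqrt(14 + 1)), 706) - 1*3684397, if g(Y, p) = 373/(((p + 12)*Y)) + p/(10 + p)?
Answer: -1319013773/358 + 373*sqrt(15)/32310 ≈ -3.6844e+6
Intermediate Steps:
R(r) = 3*r (R(r) = 2*r + r = 3*r)
g(Y, p) = p/(10 + p) + 373/(Y*(12 + p)) (g(Y, p) = 373/(((12 + p)*Y)) + p/(10 + p) = 373/((Y*(12 + p))) + p/(10 + p) = 373*(1/(Y*(12 + p))) + p/(10 + p) = 373/(Y*(12 + p)) + p/(10 + p) = p/(10 + p) + 373/(Y*(12 + p)))
g(R(sqrt(14 + 1)), 706) - 1*3684397 = (3730 + 373*706 + (3*sqrt(14 + 1))*706**2 + 12*(3*sqrt(14 + 1))*706)/(((3*sqrt(14 + 1)))*(120 + 706**2 + 22*706)) - 1*3684397 = (3730 + 263338 + (3*sqrt(15))*498436 + 12*(3*sqrt(15))*706)/(((3*sqrt(15)))*(120 + 498436 + 15532)) - 3684397 = (sqrt(15)/45)*(3730 + 263338 + 1495308*sqrt(15) + 25416*sqrt(15))/514088 - 3684397 = (sqrt(15)/45)*(1/514088)*(267068 + 1520724*sqrt(15)) - 3684397 = sqrt(15)*(267068 + 1520724*sqrt(15))/23133960 - 3684397 = -3684397 + sqrt(15)*(267068 + 1520724*sqrt(15))/23133960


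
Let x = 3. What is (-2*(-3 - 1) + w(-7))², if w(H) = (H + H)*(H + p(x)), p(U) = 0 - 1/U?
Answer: 110224/9 ≈ 12247.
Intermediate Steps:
p(U) = -1/U
w(H) = 2*H*(-⅓ + H) (w(H) = (H + H)*(H - 1/3) = (2*H)*(H - 1*⅓) = (2*H)*(H - ⅓) = (2*H)*(-⅓ + H) = 2*H*(-⅓ + H))
(-2*(-3 - 1) + w(-7))² = (-2*(-3 - 1) + (⅔)*(-7)*(-1 + 3*(-7)))² = (-2*(-4) + (⅔)*(-7)*(-1 - 21))² = (8 + (⅔)*(-7)*(-22))² = (8 + 308/3)² = (332/3)² = 110224/9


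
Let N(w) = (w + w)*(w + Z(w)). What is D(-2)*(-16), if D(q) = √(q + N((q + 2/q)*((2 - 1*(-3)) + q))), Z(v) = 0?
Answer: -64*√10 ≈ -202.39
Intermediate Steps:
N(w) = 2*w² (N(w) = (w + w)*(w + 0) = (2*w)*w = 2*w²)
D(q) = √(q + 2*(5 + q)²*(q + 2/q)²) (D(q) = √(q + 2*((q + 2/q)*((2 - 1*(-3)) + q))²) = √(q + 2*((q + 2/q)*((2 + 3) + q))²) = √(q + 2*((q + 2/q)*(5 + q))²) = √(q + 2*((5 + q)*(q + 2/q))²) = √(q + 2*((5 + q)²*(q + 2/q)²)) = √(q + 2*(5 + q)²*(q + 2/q)²))
D(-2)*(-16) = √(((-2)³ + 2*(10 - 2*(2 + (-2)² + 5*(-2)))²)/(-2)²)*(-16) = √((-8 + 2*(10 - 2*(2 + 4 - 10))²)/4)*(-16) = √((-8 + 2*(10 - 2*(-4))²)/4)*(-16) = √((-8 + 2*(10 + 8)²)/4)*(-16) = √((-8 + 2*18²)/4)*(-16) = √((-8 + 2*324)/4)*(-16) = √((-8 + 648)/4)*(-16) = √((¼)*640)*(-16) = √160*(-16) = (4*√10)*(-16) = -64*√10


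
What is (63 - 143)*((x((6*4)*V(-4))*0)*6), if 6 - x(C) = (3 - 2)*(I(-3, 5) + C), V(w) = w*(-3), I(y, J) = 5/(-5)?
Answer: 0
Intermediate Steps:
I(y, J) = -1 (I(y, J) = 5*(-⅕) = -1)
V(w) = -3*w
x(C) = 7 - C (x(C) = 6 - (3 - 2)*(-1 + C) = 6 - (-1 + C) = 6 + (1 - C) = 7 - C)
(63 - 143)*((x((6*4)*V(-4))*0)*6) = (63 - 143)*(((7 - 6*4*(-3*(-4)))*0)*6) = -80*(7 - 24*12)*0*6 = -80*(7 - 1*288)*0*6 = -80*(7 - 288)*0*6 = -80*(-281*0)*6 = -0*6 = -80*0 = 0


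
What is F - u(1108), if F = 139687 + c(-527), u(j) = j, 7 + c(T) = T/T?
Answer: 138573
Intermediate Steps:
c(T) = -6 (c(T) = -7 + T/T = -7 + 1 = -6)
F = 139681 (F = 139687 - 6 = 139681)
F - u(1108) = 139681 - 1*1108 = 139681 - 1108 = 138573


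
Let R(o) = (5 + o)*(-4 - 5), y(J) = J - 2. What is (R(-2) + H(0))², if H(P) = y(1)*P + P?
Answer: 729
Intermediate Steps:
y(J) = -2 + J
R(o) = -45 - 9*o (R(o) = (5 + o)*(-9) = -45 - 9*o)
H(P) = 0 (H(P) = (-2 + 1)*P + P = -P + P = 0)
(R(-2) + H(0))² = ((-45 - 9*(-2)) + 0)² = ((-45 + 18) + 0)² = (-27 + 0)² = (-27)² = 729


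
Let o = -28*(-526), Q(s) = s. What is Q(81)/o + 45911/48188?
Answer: 24288587/25346888 ≈ 0.95825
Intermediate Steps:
o = 14728
Q(81)/o + 45911/48188 = 81/14728 + 45911/48188 = 24288587/25346888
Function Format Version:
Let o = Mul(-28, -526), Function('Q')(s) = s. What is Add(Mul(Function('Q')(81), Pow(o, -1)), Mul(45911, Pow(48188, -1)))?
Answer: Rational(24288587, 25346888) ≈ 0.95825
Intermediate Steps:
o = 14728
Add(Mul(Function('Q')(81), Pow(o, -1)), Mul(45911, Pow(48188, -1))) = Add(Mul(81, Pow(14728, -1)), Mul(45911, Pow(48188, -1))) = Add(Mul(81, Rational(1, 14728)), Mul(45911, Rational(1, 48188))) = Add(Rational(81, 14728), Rational(45911, 48188)) = Rational(24288587, 25346888)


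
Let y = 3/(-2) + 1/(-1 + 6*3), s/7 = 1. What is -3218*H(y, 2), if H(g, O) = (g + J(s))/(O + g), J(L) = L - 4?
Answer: -170554/19 ≈ -8976.5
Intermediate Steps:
s = 7 (s = 7*1 = 7)
J(L) = -4 + L
y = -49/34 (y = 3*(-1/2) + 1/(-1 + 18) = -3/2 + 1/17 = -49/34 ≈ -1.4412)
H(g, O) = (3 + g)/(O + g) (H(g, O) = (g + (-4 + 7))/(O + g) = (g + 3)/(O + g) = (3 + g)/(O + g))
-3218*H(y, 2) = -3218*(3 - 49/34)/(2 - 49/34) = -3218*53/(19/34*34) = -109412*53/(19*34) = -3218*53/19 = -170554/19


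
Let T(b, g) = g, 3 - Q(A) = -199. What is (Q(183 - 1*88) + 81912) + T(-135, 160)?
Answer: 82274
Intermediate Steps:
Q(A) = 202 (Q(A) = 3 - 1*(-199) = 3 + 199 = 202)
(Q(183 - 1*88) + 81912) + T(-135, 160) = (202 + 81912) + 160 = 82114 + 160 = 82274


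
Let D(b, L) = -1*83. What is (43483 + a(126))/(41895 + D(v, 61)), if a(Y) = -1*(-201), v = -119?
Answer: 10921/10453 ≈ 1.0448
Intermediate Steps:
a(Y) = 201
D(b, L) = -83
(43483 + a(126))/(41895 + D(v, 61)) = (43483 + 201)/(41895 - 83) = 43684/41812 = 43684*(1/41812) = 10921/10453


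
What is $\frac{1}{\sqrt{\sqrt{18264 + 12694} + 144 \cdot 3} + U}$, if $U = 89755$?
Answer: $\frac{1}{89755 + \sqrt{432 + \sqrt{30958}}} \approx 1.1138 \cdot 10^{-5}$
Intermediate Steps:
$\frac{1}{\sqrt{\sqrt{18264 + 12694} + 144 \cdot 3} + U} = \frac{1}{\sqrt{\sqrt{18264 + 12694} + 144 \cdot 3} + 89755} = \frac{1}{\sqrt{\sqrt{30958} + 432} + 89755} = \frac{1}{\sqrt{432 + \sqrt{30958}} + 89755} = \frac{1}{89755 + \sqrt{432 + \sqrt{30958}}}$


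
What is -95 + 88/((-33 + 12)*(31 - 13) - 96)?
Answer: -22559/237 ≈ -95.186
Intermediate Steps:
-95 + 88/((-33 + 12)*(31 - 13) - 96) = -95 + 88/(-21*18 - 96) = -95 + 88/(-378 - 96) = -95 + 88/(-474) = -95 + 88*(-1/474) = -95 - 44/237 = -22559/237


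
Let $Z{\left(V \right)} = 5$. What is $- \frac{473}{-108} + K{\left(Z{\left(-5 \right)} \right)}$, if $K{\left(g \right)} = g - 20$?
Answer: $- \frac{1147}{108} \approx -10.62$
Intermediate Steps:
$K{\left(g \right)} = -20 + g$
$- \frac{473}{-108} + K{\left(Z{\left(-5 \right)} \right)} = - \frac{473}{-108} + \left(-20 + 5\right) = \left(-473\right) \left(- \frac{1}{108}\right) - 15 = \frac{473}{108} - 15 = - \frac{1147}{108}$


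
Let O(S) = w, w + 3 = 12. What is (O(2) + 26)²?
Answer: 1225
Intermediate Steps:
w = 9 (w = -3 + 12 = 9)
O(S) = 9
(O(2) + 26)² = (9 + 26)² = 35² = 1225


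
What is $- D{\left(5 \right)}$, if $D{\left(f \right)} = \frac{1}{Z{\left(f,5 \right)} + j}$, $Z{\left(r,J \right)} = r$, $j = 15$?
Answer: $- \frac{1}{20} \approx -0.05$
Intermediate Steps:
$D{\left(f \right)} = \frac{1}{15 + f}$ ($D{\left(f \right)} = \frac{1}{f + 15} = \frac{1}{15 + f}$)
$- D{\left(5 \right)} = - \frac{1}{15 + 5} = - \frac{1}{20}$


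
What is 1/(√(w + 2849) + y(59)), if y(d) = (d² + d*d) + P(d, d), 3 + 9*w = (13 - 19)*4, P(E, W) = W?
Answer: 7021/49291595 - √2846/49291595 ≈ 0.00014136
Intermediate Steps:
w = -3 (w = -⅓ + ((13 - 19)*4)/9 = -⅓ + (-6*4)/9 = -⅓ + (⅑)*(-24) = -⅓ - 8/3 = -3)
y(d) = d + 2*d² (y(d) = (d² + d*d) + d = (d² + d²) + d = 2*d² + d = d + 2*d²)
1/(√(w + 2849) + y(59)) = 1/(√(-3 + 2849) + 59*(1 + 2*59)) = 1/(√2846 + 59*(1 + 118)) = 1/(√2846 + 59*119) = 1/(√2846 + 7021) = 1/(7021 + √2846)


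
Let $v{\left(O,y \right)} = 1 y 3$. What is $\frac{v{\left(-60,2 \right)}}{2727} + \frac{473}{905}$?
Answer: $\frac{431767}{822645} \approx 0.52485$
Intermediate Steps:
$v{\left(O,y \right)} = 3 y$ ($v{\left(O,y \right)} = y 3 = 3 y$)
$\frac{v{\left(-60,2 \right)}}{2727} + \frac{473}{905} = \frac{3 \cdot 2}{2727} + \frac{473}{905} = 6 \cdot \frac{1}{2727} + 473 \cdot \frac{1}{905} = \frac{2}{909} + \frac{473}{905} = \frac{431767}{822645}$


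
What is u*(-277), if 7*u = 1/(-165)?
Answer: 277/1155 ≈ 0.23983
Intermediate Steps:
u = -1/1155 (u = (1/7)/(-165) = (1/7)*(-1/165) = -1/1155 ≈ -0.00086580)
u*(-277) = -1/1155*(-277) = 277/1155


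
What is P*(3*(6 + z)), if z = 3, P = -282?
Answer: -7614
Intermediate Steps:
P*(3*(6 + z)) = -846*(6 + 3) = -846*9 = -282*27 = -7614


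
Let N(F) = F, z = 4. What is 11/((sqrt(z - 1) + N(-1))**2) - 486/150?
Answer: 194/25 + 11*sqrt(3)/2 ≈ 17.286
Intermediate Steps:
11/((sqrt(z - 1) + N(-1))**2) - 486/150 = 11/((sqrt(4 - 1) - 1)**2) - 486/150 = 11/((sqrt(3) - 1)**2) - 486*1/150 = 11/((-1 + sqrt(3))**2) - 81/25 = 11/(-1 + sqrt(3))**2 - 81/25 = -81/25 + 11/(-1 + sqrt(3))**2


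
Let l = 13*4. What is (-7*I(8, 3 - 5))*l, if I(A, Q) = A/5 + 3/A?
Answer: -7189/10 ≈ -718.90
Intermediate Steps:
I(A, Q) = 3/A + A/5 (I(A, Q) = A*(1/5) + 3/A = A/5 + 3/A = 3/A + A/5)
l = 52
(-7*I(8, 3 - 5))*l = -7*(3/8 + (1/5)*8)*52 = -7*(3*(1/8) + 8/5)*52 = -7*(3/8 + 8/5)*52 = -7*79/40*52 = -553/40*52 = -7189/10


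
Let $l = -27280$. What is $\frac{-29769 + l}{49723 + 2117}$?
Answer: $- \frac{57049}{51840} \approx -1.1005$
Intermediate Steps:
$\frac{-29769 + l}{49723 + 2117} = \frac{-29769 - 27280}{49723 + 2117} = - \frac{57049}{51840}$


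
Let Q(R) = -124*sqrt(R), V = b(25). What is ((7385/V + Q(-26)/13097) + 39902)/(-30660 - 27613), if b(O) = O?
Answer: -200987/291365 + 124*I*sqrt(26)/763201481 ≈ -0.68981 + 8.2846e-7*I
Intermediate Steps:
V = 25
((7385/V + Q(-26)/13097) + 39902)/(-30660 - 27613) = ((7385/25 - 124*I*sqrt(26)/13097) + 39902)/(-30660 - 27613) = ((7385*(1/25) - 124*I*sqrt(26)*(1/13097)) + 39902)/(-58273) = ((1477/5 - 124*I*sqrt(26)*(1/13097)) + 39902)*(-1/58273) = ((1477/5 - 124*I*sqrt(26)/13097) + 39902)*(-1/58273) = (200987/5 - 124*I*sqrt(26)/13097)*(-1/58273) = -200987/291365 + 124*I*sqrt(26)/763201481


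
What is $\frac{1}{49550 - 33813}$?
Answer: $\frac{1}{15737} \approx 6.3544 \cdot 10^{-5}$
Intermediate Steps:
$\frac{1}{49550 - 33813} = \frac{1}{15737}$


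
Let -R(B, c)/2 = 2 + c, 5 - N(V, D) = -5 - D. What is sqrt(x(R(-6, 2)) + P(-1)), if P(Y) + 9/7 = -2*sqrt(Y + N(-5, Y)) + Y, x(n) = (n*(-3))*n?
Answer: 2*sqrt(-2380 - 49*sqrt(2))/7 ≈ 14.14*I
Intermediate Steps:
N(V, D) = 10 + D (N(V, D) = 5 - (-5 - D) = 5 + (5 + D) = 10 + D)
R(B, c) = -4 - 2*c (R(B, c) = -2*(2 + c) = -4 - 2*c)
x(n) = -3*n**2 (x(n) = (-3*n)*n = -3*n**2)
P(Y) = -9/7 + Y - 2*sqrt(10 + 2*Y) (P(Y) = -9/7 + (-2*sqrt(Y + (10 + Y)) + Y) = -9/7 + (-2*sqrt(10 + 2*Y) + Y) = -9/7 + (Y - 2*sqrt(10 + 2*Y)) = -9/7 + Y - 2*sqrt(10 + 2*Y))
sqrt(x(R(-6, 2)) + P(-1)) = sqrt(-3*(-4 - 2*2)**2 + (-9/7 - 1 - 2*sqrt(10 + 2*(-1)))) = sqrt(-3*(-4 - 4)**2 + (-9/7 - 1 - 2*sqrt(10 - 2))) = sqrt(-3*(-8)**2 + (-9/7 - 1 - 4*sqrt(2))) = sqrt(-3*64 + (-9/7 - 1 - 4*sqrt(2))) = sqrt(-192 + (-9/7 - 1 - 4*sqrt(2))) = sqrt(-192 + (-16/7 - 4*sqrt(2))) = sqrt(-1360/7 - 4*sqrt(2))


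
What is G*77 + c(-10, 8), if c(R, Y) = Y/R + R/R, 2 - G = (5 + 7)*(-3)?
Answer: 14631/5 ≈ 2926.2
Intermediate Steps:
G = 38 (G = 2 - (5 + 7)*(-3) = 2 - 12*(-3) = 2 - 1*(-36) = 2 + 36 = 38)
c(R, Y) = 1 + Y/R (c(R, Y) = Y/R + 1 = 1 + Y/R)
G*77 + c(-10, 8) = 38*77 + (-10 + 8)/(-10) = 2926 - 1/10*(-2) = 2926 + 1/5 = 14631/5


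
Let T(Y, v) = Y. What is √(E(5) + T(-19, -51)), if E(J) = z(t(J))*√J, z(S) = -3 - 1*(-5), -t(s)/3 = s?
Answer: √(-19 + 2*√5) ≈ 3.8115*I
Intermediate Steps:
t(s) = -3*s
z(S) = 2 (z(S) = -3 + 5 = 2)
E(J) = 2*√J
√(E(5) + T(-19, -51)) = √(2*√5 - 19) = √(-19 + 2*√5)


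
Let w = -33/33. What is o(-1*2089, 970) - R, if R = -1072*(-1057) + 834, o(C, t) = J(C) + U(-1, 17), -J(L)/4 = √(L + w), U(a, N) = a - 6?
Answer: -1133945 - 4*I*√2090 ≈ -1.1339e+6 - 182.87*I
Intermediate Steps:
w = -1 (w = -33*1/33 = -1)
U(a, N) = -6 + a
J(L) = -4*√(-1 + L) (J(L) = -4*√(L - 1) = -4*√(-1 + L))
o(C, t) = -7 - 4*√(-1 + C) (o(C, t) = -4*√(-1 + C) + (-6 - 1) = -4*√(-1 + C) - 7 = -7 - 4*√(-1 + C))
R = 1133938 (R = 1133104 + 834 = 1133938)
o(-1*2089, 970) - R = (-7 - 4*√(-1 - 1*2089)) - 1*1133938 = (-7 - 4*√(-1 - 2089)) - 1133938 = (-7 - 4*I*√2090) - 1133938 = -1133945 - 4*I*√2090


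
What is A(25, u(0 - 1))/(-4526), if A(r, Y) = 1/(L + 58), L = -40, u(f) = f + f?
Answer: -1/81468 ≈ -1.2275e-5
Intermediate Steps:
u(f) = 2*f
A(r, Y) = 1/18 (A(r, Y) = 1/(-40 + 58) = 1/18)
A(25, u(0 - 1))/(-4526) = (1/18)/(-4526) = (1/18)*(-1/4526) = -1/81468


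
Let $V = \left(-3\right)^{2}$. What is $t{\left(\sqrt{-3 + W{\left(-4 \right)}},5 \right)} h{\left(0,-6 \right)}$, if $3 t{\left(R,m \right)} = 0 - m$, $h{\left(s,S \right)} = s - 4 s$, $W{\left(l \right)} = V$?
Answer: $0$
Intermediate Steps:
$V = 9$
$W{\left(l \right)} = 9$
$h{\left(s,S \right)} = - 3 s$
$t{\left(R,m \right)} = - \frac{m}{3}$ ($t{\left(R,m \right)} = \frac{0 - m}{3} = \frac{\left(-1\right) m}{3} = - \frac{m}{3}$)
$t{\left(\sqrt{-3 + W{\left(-4 \right)}},5 \right)} h{\left(0,-6 \right)} = \left(- \frac{1}{3}\right) 5 \left(\left(-3\right) 0\right) = \left(- \frac{5}{3}\right) 0 = 0$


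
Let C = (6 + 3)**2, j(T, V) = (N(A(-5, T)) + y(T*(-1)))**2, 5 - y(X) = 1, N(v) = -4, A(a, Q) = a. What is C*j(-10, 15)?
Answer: 0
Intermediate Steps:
y(X) = 4 (y(X) = 5 - 1*1 = 5 - 1 = 4)
j(T, V) = 0 (j(T, V) = (-4 + 4)**2 = 0**2 = 0)
C = 81 (C = 9**2 = 81)
C*j(-10, 15) = 81*0 = 0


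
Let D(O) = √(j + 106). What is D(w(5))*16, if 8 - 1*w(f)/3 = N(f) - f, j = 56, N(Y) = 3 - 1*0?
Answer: 144*√2 ≈ 203.65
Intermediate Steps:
N(Y) = 3 (N(Y) = 3 + 0 = 3)
w(f) = 15 + 3*f (w(f) = 24 - 3*(3 - f) = 24 + (-9 + 3*f) = 15 + 3*f)
D(O) = 9*√2 (D(O) = √(56 + 106) = √162 = 9*√2)
D(w(5))*16 = (9*√2)*16 = 144*√2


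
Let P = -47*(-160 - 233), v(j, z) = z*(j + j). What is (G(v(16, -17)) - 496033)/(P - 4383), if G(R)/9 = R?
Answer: -500929/14088 ≈ -35.557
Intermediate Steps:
v(j, z) = 2*j*z (v(j, z) = z*(2*j) = 2*j*z)
G(R) = 9*R
P = 18471 (P = -47*(-393) = 18471)
(G(v(16, -17)) - 496033)/(P - 4383) = (9*(2*16*(-17)) - 496033)/(18471 - 4383) = (9*(-544) - 496033)/14088 = (-4896 - 496033)*(1/14088) = -500929*1/14088 = -500929/14088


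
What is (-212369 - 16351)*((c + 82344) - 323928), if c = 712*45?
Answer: 47926903680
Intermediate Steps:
c = 32040
(-212369 - 16351)*((c + 82344) - 323928) = (-212369 - 16351)*((32040 + 82344) - 323928) = -228720*(114384 - 323928) = -228720*(-209544) = 47926903680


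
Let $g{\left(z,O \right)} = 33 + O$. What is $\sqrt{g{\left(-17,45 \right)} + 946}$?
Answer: $32$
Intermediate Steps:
$\sqrt{g{\left(-17,45 \right)} + 946} = \sqrt{\left(33 + 45\right) + 946} = \sqrt{78 + 946} = \sqrt{1024} = 32$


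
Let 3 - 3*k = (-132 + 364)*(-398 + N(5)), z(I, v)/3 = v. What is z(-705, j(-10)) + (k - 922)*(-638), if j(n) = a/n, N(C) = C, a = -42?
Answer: -94012427/5 ≈ -1.8802e+7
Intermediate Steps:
j(n) = -42/n
z(I, v) = 3*v
k = 30393 (k = 1 - (-132 + 364)*(-398 + 5)/3 = 1 - 232*(-393)/3 = 1 - ⅓*(-91176) = 1 + 30392 = 30393)
z(-705, j(-10)) + (k - 922)*(-638) = 3*(-42/(-10)) + (30393 - 922)*(-638) = 3*(-42*(-⅒)) + 29471*(-638) = 3*(21/5) - 18802498 = 63/5 - 18802498 = -94012427/5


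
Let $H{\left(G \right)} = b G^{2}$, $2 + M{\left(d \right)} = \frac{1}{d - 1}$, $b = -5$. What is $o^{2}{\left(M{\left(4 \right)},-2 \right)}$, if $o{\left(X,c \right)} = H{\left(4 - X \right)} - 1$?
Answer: $\frac{2114116}{81} \approx 26100.0$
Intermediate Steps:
$M{\left(d \right)} = -2 + \frac{1}{-1 + d}$ ($M{\left(d \right)} = -2 + \frac{1}{d - 1} = -2 + \frac{1}{-1 + d}$)
$H{\left(G \right)} = - 5 G^{2}$
$o{\left(X,c \right)} = -1 - 5 \left(4 - X\right)^{2}$ ($o{\left(X,c \right)} = - 5 \left(4 - X\right)^{2} - 1 = -1 - 5 \left(4 - X\right)^{2}$)
$o^{2}{\left(M{\left(4 \right)},-2 \right)} = \left(-1 - 5 \left(-4 + \frac{3 - 8}{-1 + 4}\right)^{2}\right)^{2} = \left(-1 - 5 \left(-4 + \frac{3 - 8}{3}\right)^{2}\right)^{2} = \left(-1 - 5 \left(-4 + \frac{1}{3} \left(-5\right)\right)^{2}\right)^{2} = \left(-1 - 5 \left(-4 - \frac{5}{3}\right)^{2}\right)^{2} = \left(-1 - 5 \left(- \frac{17}{3}\right)^{2}\right)^{2} = \left(-1 - \frac{1445}{9}\right)^{2} = \left(- \frac{1454}{9}\right)^{2} = \frac{2114116}{81}$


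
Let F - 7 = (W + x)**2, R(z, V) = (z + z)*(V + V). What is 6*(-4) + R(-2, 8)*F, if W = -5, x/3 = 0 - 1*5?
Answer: -26072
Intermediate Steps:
x = -15 (x = 3*(0 - 1*5) = 3*(0 - 5) = 3*(-5) = -15)
R(z, V) = 4*V*z (R(z, V) = (2*z)*(2*V) = 4*V*z)
F = 407 (F = 7 + (-5 - 15)**2 = 7 + (-20)**2 = 7 + 400 = 407)
6*(-4) + R(-2, 8)*F = 6*(-4) + (4*8*(-2))*407 = -24 - 64*407 = -24 - 26048 = -26072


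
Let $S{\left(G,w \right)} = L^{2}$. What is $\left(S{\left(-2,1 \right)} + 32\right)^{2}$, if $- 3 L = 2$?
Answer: $\frac{85264}{81} \approx 1052.6$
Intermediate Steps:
$L = - \frac{2}{3}$ ($L = \left(- \frac{1}{3}\right) 2 = - \frac{2}{3} \approx -0.66667$)
$S{\left(G,w \right)} = \frac{4}{9}$ ($S{\left(G,w \right)} = \left(- \frac{2}{3}\right)^{2} = \frac{4}{9}$)
$\left(S{\left(-2,1 \right)} + 32\right)^{2} = \left(\frac{4}{9} + 32\right)^{2} = \left(\frac{292}{9}\right)^{2} = \frac{85264}{81}$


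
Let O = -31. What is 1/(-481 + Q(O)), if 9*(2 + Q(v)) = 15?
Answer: -3/1444 ≈ -0.0020776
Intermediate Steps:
Q(v) = -1/3 (Q(v) = -2 + (1/9)*15 = -2 + 5/3 = -1/3)
1/(-481 + Q(O)) = 1/(-481 - 1/3) = 1/(-1444/3) = -3/1444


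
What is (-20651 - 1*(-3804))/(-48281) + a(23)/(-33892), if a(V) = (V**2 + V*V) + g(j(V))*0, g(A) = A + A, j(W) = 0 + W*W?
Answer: 259948613/818169826 ≈ 0.31772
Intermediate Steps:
j(W) = W**2 (j(W) = 0 + W**2 = W**2)
g(A) = 2*A
a(V) = 2*V**2 (a(V) = (V**2 + V*V) + (2*V**2)*0 = (V**2 + V**2) + 0 = 2*V**2 + 0 = 2*V**2)
(-20651 - 1*(-3804))/(-48281) + a(23)/(-33892) = (-20651 - 1*(-3804))/(-48281) + (2*23**2)/(-33892) = (-20651 + 3804)*(-1/48281) + (2*529)*(-1/33892) = -16847*(-1/48281) + 1058*(-1/33892) = 16847/48281 - 529/16946 = 259948613/818169826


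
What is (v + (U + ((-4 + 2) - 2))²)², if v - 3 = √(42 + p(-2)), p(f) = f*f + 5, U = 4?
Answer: (3 + √51)² ≈ 102.85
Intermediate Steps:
p(f) = 5 + f² (p(f) = f² + 5 = 5 + f²)
v = 3 + √51 (v = 3 + √(42 + (5 + (-2)²)) = 3 + √(42 + (5 + 4)) = 3 + √(42 + 9) = 3 + √51 ≈ 10.141)
(v + (U + ((-4 + 2) - 2))²)² = ((3 + √51) + (4 + ((-4 + 2) - 2))²)² = ((3 + √51) + (4 + (-2 - 2))²)² = ((3 + √51) + (4 - 4)²)² = ((3 + √51) + 0²)² = ((3 + √51) + 0)² = (3 + √51)²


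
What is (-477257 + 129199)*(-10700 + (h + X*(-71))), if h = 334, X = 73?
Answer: 5411953842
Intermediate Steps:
(-477257 + 129199)*(-10700 + (h + X*(-71))) = (-477257 + 129199)*(-10700 + (334 + 73*(-71))) = -348058*(-10700 + (334 - 5183)) = -348058*(-10700 - 4849) = -348058*(-15549) = 5411953842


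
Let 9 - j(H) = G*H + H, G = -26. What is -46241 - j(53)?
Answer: -47575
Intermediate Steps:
j(H) = 9 + 25*H (j(H) = 9 - (-26*H + H) = 9 - (-25)*H = 9 + 25*H)
-46241 - j(53) = -46241 - (9 + 25*53) = -46241 - (9 + 1325) = -46241 - 1*1334 = -46241 - 1334 = -47575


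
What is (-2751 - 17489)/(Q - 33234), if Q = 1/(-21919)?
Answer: 40330960/66223277 ≈ 0.60901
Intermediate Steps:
Q = -1/21919 ≈ -4.5623e-5
(-2751 - 17489)/(Q - 33234) = (-2751 - 17489)/(-1/21919 - 33234) = -20240/(-728456047/21919) = -20240*(-21919/728456047) = 40330960/66223277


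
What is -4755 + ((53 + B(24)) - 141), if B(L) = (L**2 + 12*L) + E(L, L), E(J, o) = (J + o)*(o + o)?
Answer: -1675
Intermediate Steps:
E(J, o) = 2*o*(J + o) (E(J, o) = (J + o)*(2*o) = 2*o*(J + o))
B(L) = 5*L**2 + 12*L (B(L) = (L**2 + 12*L) + 2*L*(L + L) = (L**2 + 12*L) + 2*L*(2*L) = (L**2 + 12*L) + 4*L**2 = 5*L**2 + 12*L)
-4755 + ((53 + B(24)) - 141) = -4755 + ((53 + 24*(12 + 5*24)) - 141) = -4755 + ((53 + 24*(12 + 120)) - 141) = -4755 + ((53 + 24*132) - 141) = -4755 + ((53 + 3168) - 141) = -4755 + (3221 - 141) = -4755 + 3080 = -1675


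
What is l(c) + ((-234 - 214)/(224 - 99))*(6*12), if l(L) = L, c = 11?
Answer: -30881/125 ≈ -247.05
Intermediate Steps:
l(c) + ((-234 - 214)/(224 - 99))*(6*12) = 11 + ((-234 - 214)/(224 - 99))*(6*12) = 11 - 448/125*72 = 11 - 32256/125 = -30881/125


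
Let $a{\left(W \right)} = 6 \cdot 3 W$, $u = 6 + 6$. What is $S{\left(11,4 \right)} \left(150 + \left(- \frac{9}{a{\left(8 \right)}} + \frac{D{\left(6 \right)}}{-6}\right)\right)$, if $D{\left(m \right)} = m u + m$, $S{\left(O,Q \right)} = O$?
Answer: $\frac{24101}{16} \approx 1506.3$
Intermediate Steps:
$u = 12$
$D{\left(m \right)} = 13 m$ ($D{\left(m \right)} = m 12 + m = 12 m + m = 13 m$)
$a{\left(W \right)} = 18 W$
$S{\left(11,4 \right)} \left(150 + \left(- \frac{9}{a{\left(8 \right)}} + \frac{D{\left(6 \right)}}{-6}\right)\right) = 11 \left(150 + \left(- \frac{9}{18 \cdot 8} + \frac{13 \cdot 6}{-6}\right)\right) = 11 \left(150 - \left(13 + \frac{9}{144}\right)\right) = 11 \left(150 - \frac{209}{16}\right) = 11 \cdot \frac{2191}{16} = \frac{24101}{16}$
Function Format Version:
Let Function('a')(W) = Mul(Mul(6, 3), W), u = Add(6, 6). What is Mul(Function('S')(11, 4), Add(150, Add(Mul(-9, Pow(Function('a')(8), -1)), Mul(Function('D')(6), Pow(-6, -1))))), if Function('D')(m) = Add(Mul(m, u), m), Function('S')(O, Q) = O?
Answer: Rational(24101, 16) ≈ 1506.3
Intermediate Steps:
u = 12
Function('D')(m) = Mul(13, m) (Function('D')(m) = Add(Mul(m, 12), m) = Add(Mul(12, m), m) = Mul(13, m))
Function('a')(W) = Mul(18, W)
Mul(Function('S')(11, 4), Add(150, Add(Mul(-9, Pow(Function('a')(8), -1)), Mul(Function('D')(6), Pow(-6, -1))))) = Mul(11, Add(150, Add(Mul(-9, Pow(Mul(18, 8), -1)), Mul(Mul(13, 6), Pow(-6, -1))))) = Mul(11, Add(150, Add(Mul(-9, Pow(144, -1)), Mul(78, Rational(-1, 6))))) = Mul(11, Add(150, Add(Mul(-9, Rational(1, 144)), -13))) = Mul(11, Add(150, Add(Rational(-1, 16), -13))) = Mul(11, Add(150, Rational(-209, 16))) = Mul(11, Rational(2191, 16)) = Rational(24101, 16)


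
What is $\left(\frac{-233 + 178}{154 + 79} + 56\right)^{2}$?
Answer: $\frac{168818049}{54289} \approx 3109.6$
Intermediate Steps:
$\left(\frac{-233 + 178}{154 + 79} + 56\right)^{2} = \left(- \frac{55}{233} + 56\right)^{2} = \left(\frac{12993}{233}\right)^{2} = \frac{168818049}{54289}$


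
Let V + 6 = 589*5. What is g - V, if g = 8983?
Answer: 6044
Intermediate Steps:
V = 2939 (V = -6 + 589*5 = -6 + 2945 = 2939)
g - V = 8983 - 1*2939 = 8983 - 2939 = 6044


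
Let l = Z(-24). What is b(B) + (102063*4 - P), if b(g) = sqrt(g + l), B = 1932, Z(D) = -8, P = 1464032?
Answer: -1055780 + 2*sqrt(481) ≈ -1.0557e+6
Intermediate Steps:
l = -8
b(g) = sqrt(-8 + g) (b(g) = sqrt(g - 8) = sqrt(-8 + g))
b(B) + (102063*4 - P) = sqrt(-8 + 1932) + (102063*4 - 1*1464032) = sqrt(1924) + (408252 - 1464032) = 2*sqrt(481) - 1055780 = -1055780 + 2*sqrt(481)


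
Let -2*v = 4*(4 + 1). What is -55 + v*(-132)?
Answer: 1265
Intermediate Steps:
v = -10 (v = -2*(4 + 1) = -2*5 = -½*20 = -10)
-55 + v*(-132) = -55 - 10*(-132) = -55 + 1320 = 1265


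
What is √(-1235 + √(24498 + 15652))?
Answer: √(-1235 + 5*√1606) ≈ 32.166*I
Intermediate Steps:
√(-1235 + √(24498 + 15652)) = √(-1235 + √40150) = √(-1235 + 5*√1606)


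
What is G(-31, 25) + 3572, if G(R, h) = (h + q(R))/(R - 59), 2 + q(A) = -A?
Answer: 17857/5 ≈ 3571.4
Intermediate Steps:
q(A) = -2 - A
G(R, h) = (-2 + h - R)/(-59 + R) (G(R, h) = (h + (-2 - R))/(R - 59) = (-2 + h - R)/(-59 + R))
G(-31, 25) + 3572 = (-2 + 25 - 1*(-31))/(-59 - 31) + 3572 = (-2 + 25 + 31)/(-90) + 3572 = -1/90*54 + 3572 = -3/5 + 3572 = 17857/5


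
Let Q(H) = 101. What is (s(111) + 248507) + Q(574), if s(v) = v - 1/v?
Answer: 27607808/111 ≈ 2.4872e+5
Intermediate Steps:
(s(111) + 248507) + Q(574) = ((111 - 1/111) + 248507) + 101 = (12320/111 + 248507) + 101 = 27596597/111 + 101 = 27607808/111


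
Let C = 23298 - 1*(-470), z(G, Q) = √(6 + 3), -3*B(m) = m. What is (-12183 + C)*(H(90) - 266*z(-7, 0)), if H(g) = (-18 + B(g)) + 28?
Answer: -9476530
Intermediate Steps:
B(m) = -m/3
z(G, Q) = 3 (z(G, Q) = √9 = 3)
H(g) = 10 - g/3 (H(g) = (-18 - g/3) + 28 = 10 - g/3)
C = 23768 (C = 23298 + 470 = 23768)
(-12183 + C)*(H(90) - 266*z(-7, 0)) = (-12183 + 23768)*((10 - ⅓*90) - 266*3) = 11585*((10 - 30) - 798) = 11585*(-20 - 798) = 11585*(-818) = -9476530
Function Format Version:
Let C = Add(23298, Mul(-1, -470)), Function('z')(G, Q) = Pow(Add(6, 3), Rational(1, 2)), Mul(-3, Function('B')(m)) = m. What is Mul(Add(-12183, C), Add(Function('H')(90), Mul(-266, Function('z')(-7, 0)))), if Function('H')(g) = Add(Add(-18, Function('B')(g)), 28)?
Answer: -9476530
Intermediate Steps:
Function('B')(m) = Mul(Rational(-1, 3), m)
Function('z')(G, Q) = 3 (Function('z')(G, Q) = Pow(9, Rational(1, 2)) = 3)
Function('H')(g) = Add(10, Mul(Rational(-1, 3), g)) (Function('H')(g) = Add(Add(-18, Mul(Rational(-1, 3), g)), 28) = Add(10, Mul(Rational(-1, 3), g)))
C = 23768 (C = Add(23298, 470) = 23768)
Mul(Add(-12183, C), Add(Function('H')(90), Mul(-266, Function('z')(-7, 0)))) = Mul(Add(-12183, 23768), Add(Add(10, Mul(Rational(-1, 3), 90)), Mul(-266, 3))) = Mul(11585, Add(Add(10, -30), -798)) = Mul(11585, Add(-20, -798)) = Mul(11585, -818) = -9476530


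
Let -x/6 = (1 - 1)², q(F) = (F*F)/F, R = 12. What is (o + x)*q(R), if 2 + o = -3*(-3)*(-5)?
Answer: -564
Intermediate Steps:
q(F) = F (q(F) = F²/F = F)
o = -47 (o = -2 - 3*(-3)*(-5) = -2 + 9*(-5) = -2 - 45 = -47)
x = 0 (x = -6*(1 - 1)² = -6*0² = -6*0 = 0)
(o + x)*q(R) = (-47 + 0)*12 = -47*12 = -564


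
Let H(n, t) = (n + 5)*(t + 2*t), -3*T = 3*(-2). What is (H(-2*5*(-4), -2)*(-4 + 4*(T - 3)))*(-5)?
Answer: -10800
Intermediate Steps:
T = 2 (T = -(-2) = -⅓*(-6) = 2)
H(n, t) = 3*t*(5 + n) (H(n, t) = (5 + n)*(3*t) = 3*t*(5 + n))
(H(-2*5*(-4), -2)*(-4 + 4*(T - 3)))*(-5) = ((3*(-2)*(5 - 2*5*(-4)))*(-4 + 4*(2 - 3)))*(-5) = ((3*(-2)*(5 - 10*(-4)))*(-4 + 4*(-1)))*(-5) = ((3*(-2)*(5 + 40))*(-4 - 4))*(-5) = ((3*(-2)*45)*(-8))*(-5) = -270*(-8)*(-5) = 2160*(-5) = -10800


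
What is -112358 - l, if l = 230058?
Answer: -342416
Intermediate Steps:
-112358 - l = -112358 - 1*230058 = -112358 - 230058 = -342416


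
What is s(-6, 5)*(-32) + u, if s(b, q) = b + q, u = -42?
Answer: -10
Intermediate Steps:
s(-6, 5)*(-32) + u = (-6 + 5)*(-32) - 42 = -1*(-32) - 42 = 32 - 42 = -10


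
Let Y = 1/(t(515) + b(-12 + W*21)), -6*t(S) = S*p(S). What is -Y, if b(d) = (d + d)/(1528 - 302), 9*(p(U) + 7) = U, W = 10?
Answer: 16551/71341724 ≈ 0.00023200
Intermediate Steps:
p(U) = -7 + U/9
b(d) = d/613 (b(d) = (2*d)/1226 = (2*d)*(1/1226) = d/613)
t(S) = -S*(-7 + S/9)/6
Y = -16551/71341724 (Y = 1/((1/54)*515*(63 - 1*515) + (-12 + 10*21)/613) = 1/((1/54)*515*(63 - 515) + (-12 + 210)/613) = 1/((1/54)*515*(-452) + (1/613)*198) = 1/(-116390/27 + 198/613) = 1/(-71341724/16551) = -16551/71341724 ≈ -0.00023200)
-Y = -1*(-16551/71341724) = 16551/71341724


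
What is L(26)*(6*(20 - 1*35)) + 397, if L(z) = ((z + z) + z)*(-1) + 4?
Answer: 7057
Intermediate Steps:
L(z) = 4 - 3*z (L(z) = (2*z + z)*(-1) + 4 = (3*z)*(-1) + 4 = -3*z + 4 = 4 - 3*z)
L(26)*(6*(20 - 1*35)) + 397 = (4 - 3*26)*(6*(20 - 1*35)) + 397 = (4 - 78)*(6*(20 - 35)) + 397 = -444*(-15) + 397 = -74*(-90) + 397 = 6660 + 397 = 7057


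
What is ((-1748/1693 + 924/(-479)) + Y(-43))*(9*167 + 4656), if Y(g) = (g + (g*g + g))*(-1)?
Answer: -8820311198415/810947 ≈ -1.0877e+7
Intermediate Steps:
Y(g) = -g² - 2*g (Y(g) = (g + (g² + g))*(-1) = (g + (g + g²))*(-1) = (g² + 2*g)*(-1) = -g² - 2*g)
((-1748/1693 + 924/(-479)) + Y(-43))*(9*167 + 4656) = ((-1748/1693 + 924/(-479)) - 1*(-43)*(2 - 43))*(9*167 + 4656) = ((-1748*1/1693 + 924*(-1/479)) - 1*(-43)*(-41))*(1503 + 4656) = ((-1748/1693 - 924/479) - 1763)*6159 = (-2401624/810947 - 1763)*6159 = -1432101185/810947*6159 = -8820311198415/810947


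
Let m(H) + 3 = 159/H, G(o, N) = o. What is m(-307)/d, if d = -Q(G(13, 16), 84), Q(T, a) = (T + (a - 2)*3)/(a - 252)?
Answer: -25920/11359 ≈ -2.2819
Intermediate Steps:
m(H) = -3 + 159/H
Q(T, a) = (-6 + T + 3*a)/(-252 + a) (Q(T, a) = (T + (-2 + a)*3)/(-252 + a) = (T + (-6 + 3*a))/(-252 + a) = (-6 + T + 3*a)/(-252 + a))
d = 37/24 (d = -(-6 + 13 + 3*84)/(-252 + 84) = -(-6 + 13 + 252)/(-168) = -(-1)*259/168 = -1*(-37/24) = 37/24 ≈ 1.5417)
m(-307)/d = (-3 + 159/(-307))/(37/24) = (-3 + 159*(-1/307))*(24/37) = (-3 - 159/307)*(24/37) = -1080/307*24/37 = -25920/11359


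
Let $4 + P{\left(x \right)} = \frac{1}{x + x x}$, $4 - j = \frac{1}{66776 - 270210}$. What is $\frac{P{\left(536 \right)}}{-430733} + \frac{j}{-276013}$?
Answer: $- \frac{18119292045415469}{3480729720779918998776} \approx -5.2056 \cdot 10^{-6}$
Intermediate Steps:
$j = \frac{813737}{203434}$ ($j = 4 - \frac{1}{66776 - 270210} = 4 - \frac{1}{-203434} = 4 - - \frac{1}{203434} = 4 + \frac{1}{203434} = \frac{813737}{203434} \approx 4.0$)
$P{\left(x \right)} = -4 + \frac{1}{x + x^{2}}$ ($P{\left(x \right)} = -4 + \frac{1}{x + x x} = -4 + \frac{1}{x + x^{2}}$)
$\frac{P{\left(536 \right)}}{-430733} + \frac{j}{-276013} = \frac{\frac{1}{536} \frac{1}{1 + 536} \left(1 - 2144 - 4 \cdot 536^{2}\right)}{-430733} + \frac{813737}{203434 \left(-276013\right)} = \frac{1 - 2144 - 1149184}{536 \cdot 537} \left(- \frac{1}{430733}\right) + \frac{813737}{203434} \left(- \frac{1}{276013}\right) = \frac{1}{536} \cdot \frac{1}{537} \left(1 - 2144 - 1149184\right) \left(- \frac{1}{430733}\right) - \frac{813737}{56150428642} = \frac{1}{536} \cdot \frac{1}{537} \left(-1151327\right) \left(- \frac{1}{430733}\right) - \frac{813737}{56150428642} = \left(- \frac{1151327}{287832}\right) \left(- \frac{1}{430733}\right) - \frac{813737}{56150428642} = \frac{1151327}{123978740856} - \frac{813737}{56150428642} = - \frac{18119292045415469}{3480729720779918998776}$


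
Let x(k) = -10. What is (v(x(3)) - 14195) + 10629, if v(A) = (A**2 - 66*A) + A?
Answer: -2816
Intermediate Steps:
v(A) = A**2 - 65*A
(v(x(3)) - 14195) + 10629 = (-10*(-65 - 10) - 14195) + 10629 = (-10*(-75) - 14195) + 10629 = (750 - 14195) + 10629 = -13445 + 10629 = -2816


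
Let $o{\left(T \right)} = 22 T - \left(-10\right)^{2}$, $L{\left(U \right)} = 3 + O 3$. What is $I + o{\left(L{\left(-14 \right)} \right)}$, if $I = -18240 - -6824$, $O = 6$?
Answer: $-11054$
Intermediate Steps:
$L{\left(U \right)} = 21$ ($L{\left(U \right)} = 3 + 6 \cdot 3 = 3 + 18 = 21$)
$o{\left(T \right)} = -100 + 22 T$ ($o{\left(T \right)} = 22 T - 100 = -100 + 22 T$)
$I = -11416$ ($I = -18240 + 6824 = -11416$)
$I + o{\left(L{\left(-14 \right)} \right)} = -11416 + \left(-100 + 22 \cdot 21\right) = -11416 + \left(-100 + 462\right) = -11416 + 362 = -11054$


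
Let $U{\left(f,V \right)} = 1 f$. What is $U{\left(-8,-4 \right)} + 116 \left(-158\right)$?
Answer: $-18336$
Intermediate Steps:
$U{\left(f,V \right)} = f$
$U{\left(-8,-4 \right)} + 116 \left(-158\right) = -8 + 116 \left(-158\right) = -8 - 18328 = -18336$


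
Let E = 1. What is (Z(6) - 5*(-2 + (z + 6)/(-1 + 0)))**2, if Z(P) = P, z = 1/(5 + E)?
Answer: 78961/36 ≈ 2193.4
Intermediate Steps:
z = 1/6 (z = 1/(5 + 1) = 1/6 ≈ 0.16667)
(Z(6) - 5*(-2 + (z + 6)/(-1 + 0)))**2 = (6 - 5*(-2 + (1/6 + 6)/(-1 + 0)))**2 = (6 - 5*(-2 + (37/6)/(-1)))**2 = (6 - 5*(-2 + (37/6)*(-1)))**2 = (6 - 5*(-2 - 37/6))**2 = (6 - 5*(-49/6))**2 = (6 + 245/6)**2 = (281/6)**2 = 78961/36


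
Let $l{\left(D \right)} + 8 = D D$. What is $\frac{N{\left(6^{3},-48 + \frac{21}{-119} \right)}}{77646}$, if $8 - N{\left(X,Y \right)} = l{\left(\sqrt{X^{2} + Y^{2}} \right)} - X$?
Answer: $- \frac{14087297}{22439694} \approx -0.62778$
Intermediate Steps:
$l{\left(D \right)} = -8 + D^{2}$ ($l{\left(D \right)} = -8 + D D = -8 + D^{2}$)
$N{\left(X,Y \right)} = 16 + X - X^{2} - Y^{2}$ ($N{\left(X,Y \right)} = 8 - \left(\left(-8 + \left(\sqrt{X^{2} + Y^{2}}\right)^{2}\right) - X\right) = 8 - \left(\left(-8 + \left(X^{2} + Y^{2}\right)\right) - X\right) = 8 - \left(\left(-8 + X^{2} + Y^{2}\right) - X\right) = 8 - \left(-8 + X^{2} + Y^{2} - X\right) = 16 + X - X^{2} - Y^{2}$)
$\frac{N{\left(6^{3},-48 + \frac{21}{-119} \right)}}{77646} = \frac{16 + 6^{3} - \left(6^{3}\right)^{2} - \left(-48 + \frac{21}{-119}\right)^{2}}{77646} = \left(16 + 216 - 216^{2} - \left(-48 + 21 \left(- \frac{1}{119}\right)\right)^{2}\right) \frac{1}{77646} = \left(16 + 216 - 46656 - \left(-48 - \frac{3}{17}\right)^{2}\right) \frac{1}{77646} = \left(16 + 216 - 46656 - \left(- \frac{819}{17}\right)^{2}\right) \frac{1}{77646} = \left(16 + 216 - 46656 - \frac{670761}{289}\right) \frac{1}{77646} = \left(- \frac{14087297}{289}\right) \frac{1}{77646} = - \frac{14087297}{22439694}$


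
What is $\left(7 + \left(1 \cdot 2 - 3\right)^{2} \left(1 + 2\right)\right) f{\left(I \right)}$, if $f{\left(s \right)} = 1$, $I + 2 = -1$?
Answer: $10$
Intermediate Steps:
$I = -3$ ($I = -2 - 1 = -3$)
$\left(7 + \left(1 \cdot 2 - 3\right)^{2} \left(1 + 2\right)\right) f{\left(I \right)} = \left(7 + \left(1 \cdot 2 - 3\right)^{2} \left(1 + 2\right)\right) 1 = \left(7 + \left(2 - 3\right)^{2} \cdot 3\right) 1 = \left(7 + \left(-1\right)^{2} \cdot 3\right) 1 = \left(7 + 1 \cdot 3\right) 1 = \left(7 + 3\right) 1 = 10 \cdot 1 = 10$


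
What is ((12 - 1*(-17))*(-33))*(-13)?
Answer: 12441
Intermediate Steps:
((12 - 1*(-17))*(-33))*(-13) = ((12 + 17)*(-33))*(-13) = (29*(-33))*(-13) = -957*(-13) = 12441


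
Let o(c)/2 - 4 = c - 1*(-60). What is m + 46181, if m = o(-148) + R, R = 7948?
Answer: 53961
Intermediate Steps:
o(c) = 128 + 2*c (o(c) = 8 + 2*(c - 1*(-60)) = 8 + 2*(c + 60) = 8 + 2*(60 + c) = 8 + (120 + 2*c) = 128 + 2*c)
m = 7780 (m = (128 + 2*(-148)) + 7948 = (128 - 296) + 7948 = -168 + 7948 = 7780)
m + 46181 = 7780 + 46181 = 53961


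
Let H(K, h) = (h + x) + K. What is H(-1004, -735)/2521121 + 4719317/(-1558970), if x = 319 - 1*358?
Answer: -11900741043017/3930352005370 ≈ -3.0279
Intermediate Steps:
x = -39 (x = 319 - 358 = -39)
H(K, h) = -39 + K + h (H(K, h) = (h - 39) + K = (-39 + h) + K = -39 + K + h)
H(-1004, -735)/2521121 + 4719317/(-1558970) = (-39 - 1004 - 735)/2521121 + 4719317/(-1558970) = -1778*1/2521121 + 4719317*(-1/1558970) = -1778/2521121 - 4719317/1558970 = -11900741043017/3930352005370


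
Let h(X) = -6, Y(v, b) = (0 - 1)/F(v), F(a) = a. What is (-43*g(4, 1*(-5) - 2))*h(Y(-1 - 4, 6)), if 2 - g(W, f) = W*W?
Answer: -3612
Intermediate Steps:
g(W, f) = 2 - W² (g(W, f) = 2 - W*W = 2 - W²)
Y(v, b) = -1/v (Y(v, b) = (0 - 1)/v = -1/v)
(-43*g(4, 1*(-5) - 2))*h(Y(-1 - 4, 6)) = -43*(2 - 1*4²)*(-6) = -43*(2 - 1*16)*(-6) = -43*(2 - 16)*(-6) = -43*(-14)*(-6) = 602*(-6) = -3612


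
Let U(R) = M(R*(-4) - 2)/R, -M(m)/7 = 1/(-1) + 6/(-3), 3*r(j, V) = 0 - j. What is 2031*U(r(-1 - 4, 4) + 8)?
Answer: 127953/29 ≈ 4412.2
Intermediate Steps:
r(j, V) = -j/3 (r(j, V) = (0 - j)/3 = (-j)/3 = -j/3)
M(m) = 21 (M(m) = -7*(1/(-1) + 6/(-3)) = -7*(1*(-1) + 6*(-⅓)) = -7*(-1 - 2) = -7*(-3) = 21)
U(R) = 21/R
2031*U(r(-1 - 4, 4) + 8) = 2031*(21/(-(-1 - 4)/3 + 8)) = 2031*(21/(-⅓*(-5) + 8)) = 2031*(21/(5/3 + 8)) = 2031*(21/(29/3)) = 2031*(21*(3/29)) = 2031*(63/29) = 127953/29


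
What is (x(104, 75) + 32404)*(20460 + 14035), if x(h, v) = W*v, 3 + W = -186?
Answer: 628809355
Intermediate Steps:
W = -189 (W = -3 - 186 = -189)
x(h, v) = -189*v
(x(104, 75) + 32404)*(20460 + 14035) = (-189*75 + 32404)*(20460 + 14035) = (-14175 + 32404)*34495 = 18229*34495 = 628809355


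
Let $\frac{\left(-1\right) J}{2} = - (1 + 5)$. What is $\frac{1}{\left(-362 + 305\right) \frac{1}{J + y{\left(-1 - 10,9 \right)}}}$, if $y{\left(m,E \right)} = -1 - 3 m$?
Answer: $- \frac{44}{57} \approx -0.77193$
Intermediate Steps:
$J = 12$ ($J = - 2 \left(- (1 + 5)\right) = - 2 \left(\left(-1\right) 6\right) = \left(-2\right) \left(-6\right) = 12$)
$\frac{1}{\left(-362 + 305\right) \frac{1}{J + y{\left(-1 - 10,9 \right)}}} = \frac{1}{\left(-362 + 305\right) \frac{1}{12 - \left(1 + 3 \left(-1 - 10\right)\right)}} = \frac{1}{\left(-57\right) \frac{1}{12 - \left(1 + 3 \left(-1 - 10\right)\right)}} = \frac{1}{\left(-57\right) \frac{1}{12 - -32}} = \frac{1}{\left(-57\right) \frac{1}{12 + \left(-1 + 33\right)}} = \frac{1}{\left(-57\right) \frac{1}{12 + 32}} = \frac{1}{\left(-57\right) \frac{1}{44}} = \frac{1}{- \frac{57}{44}} = - \frac{44}{57}$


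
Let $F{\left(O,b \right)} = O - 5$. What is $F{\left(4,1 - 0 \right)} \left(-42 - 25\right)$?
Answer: $67$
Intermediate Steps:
$F{\left(O,b \right)} = -5 + O$ ($F{\left(O,b \right)} = O - 5 = -5 + O$)
$F{\left(4,1 - 0 \right)} \left(-42 - 25\right) = \left(-5 + 4\right) \left(-42 - 25\right) = \left(-1\right) \left(-67\right) = 67$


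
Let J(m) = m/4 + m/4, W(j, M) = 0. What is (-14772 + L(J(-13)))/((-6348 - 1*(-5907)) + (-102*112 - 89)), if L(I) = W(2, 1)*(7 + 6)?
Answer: 7386/5977 ≈ 1.2357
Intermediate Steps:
J(m) = m/2 (J(m) = m*(¼) + m*(¼) = m/4 + m/4 = m/2)
L(I) = 0 (L(I) = 0*(7 + 6) = 0*13 = 0)
(-14772 + L(J(-13)))/((-6348 - 1*(-5907)) + (-102*112 - 89)) = (-14772 + 0)/((-6348 - 1*(-5907)) + (-102*112 - 89)) = -14772/((-6348 + 5907) + (-11424 - 89)) = -14772/(-441 - 11513) = -14772/(-11954) = -14772*(-1/11954) = 7386/5977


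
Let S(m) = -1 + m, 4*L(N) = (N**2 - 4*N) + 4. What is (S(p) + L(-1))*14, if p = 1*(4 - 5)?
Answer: 7/2 ≈ 3.5000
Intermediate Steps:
L(N) = 1 - N + N**2/4 (L(N) = ((N**2 - 4*N) + 4)/4 = (4 + N**2 - 4*N)/4 = 1 - N + N**2/4)
p = -1 (p = 1*(-1) = -1)
(S(p) + L(-1))*14 = ((-1 - 1) + (1 - 1*(-1) + (1/4)*(-1)**2))*14 = (-2 + (1 + 1 + (1/4)*1))*14 = (-2 + (1 + 1 + 1/4))*14 = (-2 + 9/4)*14 = (1/4)*14 = 7/2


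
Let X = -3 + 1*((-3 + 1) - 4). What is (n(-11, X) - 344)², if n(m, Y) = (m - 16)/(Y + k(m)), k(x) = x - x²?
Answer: 261113281/2209 ≈ 1.1820e+5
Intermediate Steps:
X = -9 (X = -3 + 1*(-2 - 4) = -3 + 1*(-6) = -3 - 6 = -9)
n(m, Y) = (-16 + m)/(Y + m*(1 - m)) (n(m, Y) = (m - 16)/(Y + m*(1 - m)) = (-16 + m)/(Y + m*(1 - m)))
(n(-11, X) - 344)² = ((-16 - 11)/(-9 - 1*(-11)*(-1 - 11)) - 344)² = (-27/(-9 - 1*(-11)*(-12)) - 344)² = (-27/(-9 - 132) - 344)² = (-27/(-141) - 344)² = (-1/141*(-27) - 344)² = (9/47 - 344)² = (-16159/47)² = 261113281/2209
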